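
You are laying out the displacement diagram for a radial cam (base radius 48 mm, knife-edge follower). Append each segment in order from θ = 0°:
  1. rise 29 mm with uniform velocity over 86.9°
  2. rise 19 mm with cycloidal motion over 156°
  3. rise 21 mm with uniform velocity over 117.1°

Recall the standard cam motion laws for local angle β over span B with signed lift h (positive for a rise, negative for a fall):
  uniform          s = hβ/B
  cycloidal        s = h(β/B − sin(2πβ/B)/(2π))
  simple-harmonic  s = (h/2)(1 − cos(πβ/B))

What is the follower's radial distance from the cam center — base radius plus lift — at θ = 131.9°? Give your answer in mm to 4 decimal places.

seg 1 [0°–86.9°] uniform, h=29: full span → s += 29 → s = 29.0000
seg 2 [86.9°–242.9°] cycloidal, h=19: θ=131.9° here. β=45, B=156. 19·(0.2885 − sin(2π·0.2885)/(2π)) = 2.5447 → s = 31.5447
radial distance = base radius + s = 48 + 31.5447 = 79.5447

79.5447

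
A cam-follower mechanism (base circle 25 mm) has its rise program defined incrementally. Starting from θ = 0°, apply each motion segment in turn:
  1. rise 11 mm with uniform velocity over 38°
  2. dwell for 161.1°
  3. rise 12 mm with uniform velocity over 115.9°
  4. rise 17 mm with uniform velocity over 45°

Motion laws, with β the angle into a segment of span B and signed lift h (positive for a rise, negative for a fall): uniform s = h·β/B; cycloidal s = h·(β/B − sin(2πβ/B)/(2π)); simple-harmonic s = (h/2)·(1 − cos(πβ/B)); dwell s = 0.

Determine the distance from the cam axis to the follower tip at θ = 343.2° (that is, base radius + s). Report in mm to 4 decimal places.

seg 1 [0°–38°] uniform, h=11: full span → s += 11 → s = 11.0000
seg 2 [38°–199.1°] dwell: s stays 11.0000
seg 3 [199.1°–315°] uniform, h=12: full span → s += 12 → s = 23.0000
seg 4 [315°–360°] uniform, h=17: θ=343.2° here. β=28.2, B=45. 17·28.2/45 = 10.6533 → s = 33.6533
radial distance = base radius + s = 25 + 33.6533 = 58.6533

58.6533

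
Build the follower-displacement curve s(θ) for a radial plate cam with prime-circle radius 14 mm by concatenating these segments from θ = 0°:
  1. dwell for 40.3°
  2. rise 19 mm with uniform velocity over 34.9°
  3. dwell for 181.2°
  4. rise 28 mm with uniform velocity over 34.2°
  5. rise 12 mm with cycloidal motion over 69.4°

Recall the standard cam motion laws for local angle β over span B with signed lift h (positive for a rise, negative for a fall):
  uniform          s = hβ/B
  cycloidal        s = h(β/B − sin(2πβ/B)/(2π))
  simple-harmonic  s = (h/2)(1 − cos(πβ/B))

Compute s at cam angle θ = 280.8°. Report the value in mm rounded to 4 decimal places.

seg 1 [0°–40.3°] dwell: s stays 0.0000
seg 2 [40.3°–75.2°] uniform, h=19: full span → s += 19 → s = 19.0000
seg 3 [75.2°–256.4°] dwell: s stays 19.0000
seg 4 [256.4°–290.6°] uniform, h=28: θ=280.8° here. β=24.4, B=34.2. 28·24.4/34.2 = 19.9766 → s = 38.9766

38.9766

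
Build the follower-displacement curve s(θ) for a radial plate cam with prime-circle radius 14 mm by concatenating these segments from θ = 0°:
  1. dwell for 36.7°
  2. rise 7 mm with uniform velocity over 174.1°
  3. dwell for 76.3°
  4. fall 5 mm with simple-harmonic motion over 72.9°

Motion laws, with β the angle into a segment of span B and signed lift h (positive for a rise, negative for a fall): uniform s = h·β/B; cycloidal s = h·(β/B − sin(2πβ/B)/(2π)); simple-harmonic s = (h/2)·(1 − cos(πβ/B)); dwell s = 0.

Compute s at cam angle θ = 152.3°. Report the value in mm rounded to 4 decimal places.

seg 1 [0°–36.7°] dwell: s stays 0.0000
seg 2 [36.7°–210.8°] uniform, h=7: θ=152.3° here. β=115.6, B=174.1. 7·115.6/174.1 = 4.6479 → s = 4.6479

4.6479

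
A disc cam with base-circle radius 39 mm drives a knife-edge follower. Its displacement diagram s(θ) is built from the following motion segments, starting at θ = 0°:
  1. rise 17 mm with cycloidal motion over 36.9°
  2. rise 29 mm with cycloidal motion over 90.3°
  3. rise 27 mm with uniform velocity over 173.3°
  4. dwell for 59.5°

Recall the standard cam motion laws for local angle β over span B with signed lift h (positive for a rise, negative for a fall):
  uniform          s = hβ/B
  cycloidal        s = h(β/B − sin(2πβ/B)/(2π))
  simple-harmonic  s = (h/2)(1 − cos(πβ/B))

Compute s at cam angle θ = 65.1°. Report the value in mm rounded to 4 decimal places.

seg 1 [0°–36.9°] cycloidal, h=17: full span → s += 17 → s = 17.0000
seg 2 [36.9°–127.2°] cycloidal, h=29: θ=65.1° here. β=28.2, B=90.3. 29·(0.3123 − sin(2π·0.3123)/(2π)) = 4.7900 → s = 21.7900

21.7900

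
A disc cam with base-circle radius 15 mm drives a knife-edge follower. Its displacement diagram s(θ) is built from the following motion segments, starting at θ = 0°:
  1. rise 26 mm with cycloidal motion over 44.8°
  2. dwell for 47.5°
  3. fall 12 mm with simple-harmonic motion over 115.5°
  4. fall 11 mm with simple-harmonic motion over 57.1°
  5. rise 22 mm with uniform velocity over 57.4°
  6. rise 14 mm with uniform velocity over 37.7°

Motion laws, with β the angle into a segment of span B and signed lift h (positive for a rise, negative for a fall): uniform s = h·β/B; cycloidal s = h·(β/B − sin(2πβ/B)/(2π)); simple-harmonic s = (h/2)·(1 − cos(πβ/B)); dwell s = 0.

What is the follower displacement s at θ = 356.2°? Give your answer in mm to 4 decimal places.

seg 1 [0°–44.8°] cycloidal, h=26: full span → s += 26 → s = 26.0000
seg 2 [44.8°–92.3°] dwell: s stays 26.0000
seg 3 [92.3°–207.8°] simple-harmonic, h=-12: full span → s += -12 → s = 14.0000
seg 4 [207.8°–264.9°] simple-harmonic, h=-11: full span → s += -11 → s = 3.0000
seg 5 [264.9°–322.3°] uniform, h=22: full span → s += 22 → s = 25.0000
seg 6 [322.3°–360°] uniform, h=14: θ=356.2° here. β=33.9, B=37.7. 14·33.9/37.7 = 12.5889 → s = 37.5889

37.5889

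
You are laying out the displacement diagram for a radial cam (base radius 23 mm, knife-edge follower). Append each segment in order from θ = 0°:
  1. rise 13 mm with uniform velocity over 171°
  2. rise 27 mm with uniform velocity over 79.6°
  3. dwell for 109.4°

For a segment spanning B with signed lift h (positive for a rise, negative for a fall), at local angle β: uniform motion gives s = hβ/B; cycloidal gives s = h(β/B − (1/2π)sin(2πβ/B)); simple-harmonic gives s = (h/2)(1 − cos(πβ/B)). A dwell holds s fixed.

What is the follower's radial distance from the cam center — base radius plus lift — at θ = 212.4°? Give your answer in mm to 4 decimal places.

seg 1 [0°–171°] uniform, h=13: full span → s += 13 → s = 13.0000
seg 2 [171°–250.6°] uniform, h=27: θ=212.4° here. β=41.4, B=79.6. 27·41.4/79.6 = 14.0427 → s = 27.0427
radial distance = base radius + s = 23 + 27.0427 = 50.0427

50.0427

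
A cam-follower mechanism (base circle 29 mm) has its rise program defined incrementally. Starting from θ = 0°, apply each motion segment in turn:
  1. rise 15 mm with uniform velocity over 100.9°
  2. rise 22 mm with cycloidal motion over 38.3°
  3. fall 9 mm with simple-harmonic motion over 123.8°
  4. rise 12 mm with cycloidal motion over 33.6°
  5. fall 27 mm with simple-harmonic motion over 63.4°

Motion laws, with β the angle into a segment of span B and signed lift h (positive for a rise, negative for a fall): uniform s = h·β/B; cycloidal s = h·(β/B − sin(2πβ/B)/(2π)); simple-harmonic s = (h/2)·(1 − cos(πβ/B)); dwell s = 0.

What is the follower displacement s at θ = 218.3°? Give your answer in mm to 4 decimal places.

seg 1 [0°–100.9°] uniform, h=15: full span → s += 15 → s = 15.0000
seg 2 [100.9°–139.2°] cycloidal, h=22: full span → s += 22 → s = 37.0000
seg 3 [139.2°–263°] simple-harmonic, h=-9: θ=218.3° here. β=79.1, B=123.8. -9/2·(1 − cos(π·0.6389)) = -6.4024 → s = 30.5976

30.5976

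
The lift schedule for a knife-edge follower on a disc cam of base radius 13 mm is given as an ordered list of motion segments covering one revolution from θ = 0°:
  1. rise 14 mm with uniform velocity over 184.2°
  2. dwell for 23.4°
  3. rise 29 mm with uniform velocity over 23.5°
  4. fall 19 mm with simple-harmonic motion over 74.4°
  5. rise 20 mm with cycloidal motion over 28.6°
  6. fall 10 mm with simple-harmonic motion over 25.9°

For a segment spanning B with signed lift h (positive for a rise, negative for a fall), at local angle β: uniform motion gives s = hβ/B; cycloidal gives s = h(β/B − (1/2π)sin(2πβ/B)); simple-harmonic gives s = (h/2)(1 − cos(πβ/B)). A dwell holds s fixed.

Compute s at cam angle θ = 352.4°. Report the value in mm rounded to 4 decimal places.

seg 1 [0°–184.2°] uniform, h=14: full span → s += 14 → s = 14.0000
seg 2 [184.2°–207.6°] dwell: s stays 14.0000
seg 3 [207.6°–231.1°] uniform, h=29: full span → s += 29 → s = 43.0000
seg 4 [231.1°–305.5°] simple-harmonic, h=-19: full span → s += -19 → s = 24.0000
seg 5 [305.5°–334.1°] cycloidal, h=20: full span → s += 20 → s = 44.0000
seg 6 [334.1°–360°] simple-harmonic, h=-10: θ=352.4° here. β=18.3, B=25.9. -10/2·(1 − cos(π·0.7066)) = -8.0217 → s = 35.9783

35.9783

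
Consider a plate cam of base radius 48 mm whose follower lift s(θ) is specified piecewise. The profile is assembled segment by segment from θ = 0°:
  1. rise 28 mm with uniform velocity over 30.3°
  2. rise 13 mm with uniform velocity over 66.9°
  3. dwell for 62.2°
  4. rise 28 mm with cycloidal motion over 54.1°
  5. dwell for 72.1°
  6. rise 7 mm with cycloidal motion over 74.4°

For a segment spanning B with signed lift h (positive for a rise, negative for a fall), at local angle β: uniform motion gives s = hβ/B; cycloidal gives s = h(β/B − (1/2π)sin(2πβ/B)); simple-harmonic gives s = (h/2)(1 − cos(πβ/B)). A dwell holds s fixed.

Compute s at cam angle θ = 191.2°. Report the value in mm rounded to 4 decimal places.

seg 1 [0°–30.3°] uniform, h=28: full span → s += 28 → s = 28.0000
seg 2 [30.3°–97.2°] uniform, h=13: full span → s += 13 → s = 41.0000
seg 3 [97.2°–159.4°] dwell: s stays 41.0000
seg 4 [159.4°–213.5°] cycloidal, h=28: θ=191.2° here. β=31.8, B=54.1. 28·(0.5878 − sin(2π·0.5878)/(2π)) = 18.7940 → s = 59.7940

59.7940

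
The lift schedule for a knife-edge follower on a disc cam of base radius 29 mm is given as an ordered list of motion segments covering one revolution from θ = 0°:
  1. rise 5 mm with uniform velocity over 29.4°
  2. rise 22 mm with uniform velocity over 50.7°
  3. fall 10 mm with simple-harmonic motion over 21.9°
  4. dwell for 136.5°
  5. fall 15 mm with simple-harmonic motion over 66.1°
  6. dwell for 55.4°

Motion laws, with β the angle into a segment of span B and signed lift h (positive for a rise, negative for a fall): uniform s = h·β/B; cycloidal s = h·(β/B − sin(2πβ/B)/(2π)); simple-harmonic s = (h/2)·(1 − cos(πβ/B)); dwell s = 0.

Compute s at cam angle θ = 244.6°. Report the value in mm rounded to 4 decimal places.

seg 1 [0°–29.4°] uniform, h=5: full span → s += 5 → s = 5.0000
seg 2 [29.4°–80.1°] uniform, h=22: full span → s += 22 → s = 27.0000
seg 3 [80.1°–102°] simple-harmonic, h=-10: full span → s += -10 → s = 17.0000
seg 4 [102°–238.5°] dwell: s stays 17.0000
seg 5 [238.5°–304.6°] simple-harmonic, h=-15: θ=244.6° here. β=6.1, B=66.1. -15/2·(1 − cos(π·0.0923)) = -0.3130 → s = 16.6870

16.6870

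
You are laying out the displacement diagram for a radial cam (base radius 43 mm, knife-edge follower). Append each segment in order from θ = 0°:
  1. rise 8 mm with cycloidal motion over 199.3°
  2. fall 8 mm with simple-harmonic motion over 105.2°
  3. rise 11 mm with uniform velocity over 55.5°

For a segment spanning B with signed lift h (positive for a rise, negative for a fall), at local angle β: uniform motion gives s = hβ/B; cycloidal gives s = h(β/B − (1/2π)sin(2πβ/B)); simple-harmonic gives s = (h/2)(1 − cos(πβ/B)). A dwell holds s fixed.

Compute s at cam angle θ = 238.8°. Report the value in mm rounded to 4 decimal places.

seg 1 [0°–199.3°] cycloidal, h=8: full span → s += 8 → s = 8.0000
seg 2 [199.3°–304.5°] simple-harmonic, h=-8: θ=238.8° here. β=39.5, B=105.2. -8/2·(1 − cos(π·0.3755)) = -2.4748 → s = 5.5252

5.5252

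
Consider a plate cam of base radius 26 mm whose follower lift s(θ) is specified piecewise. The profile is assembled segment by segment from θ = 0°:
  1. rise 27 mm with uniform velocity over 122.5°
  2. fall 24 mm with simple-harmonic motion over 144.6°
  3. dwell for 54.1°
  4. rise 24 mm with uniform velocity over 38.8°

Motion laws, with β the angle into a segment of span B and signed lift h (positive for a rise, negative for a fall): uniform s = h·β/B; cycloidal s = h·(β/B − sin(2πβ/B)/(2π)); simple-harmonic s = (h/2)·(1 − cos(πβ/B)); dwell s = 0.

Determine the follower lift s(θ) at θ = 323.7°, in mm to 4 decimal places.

seg 1 [0°–122.5°] uniform, h=27: full span → s += 27 → s = 27.0000
seg 2 [122.5°–267.1°] simple-harmonic, h=-24: full span → s += -24 → s = 3.0000
seg 3 [267.1°–321.2°] dwell: s stays 3.0000
seg 4 [321.2°–360°] uniform, h=24: θ=323.7° here. β=2.5, B=38.8. 24·2.5/38.8 = 1.5464 → s = 4.5464

4.5464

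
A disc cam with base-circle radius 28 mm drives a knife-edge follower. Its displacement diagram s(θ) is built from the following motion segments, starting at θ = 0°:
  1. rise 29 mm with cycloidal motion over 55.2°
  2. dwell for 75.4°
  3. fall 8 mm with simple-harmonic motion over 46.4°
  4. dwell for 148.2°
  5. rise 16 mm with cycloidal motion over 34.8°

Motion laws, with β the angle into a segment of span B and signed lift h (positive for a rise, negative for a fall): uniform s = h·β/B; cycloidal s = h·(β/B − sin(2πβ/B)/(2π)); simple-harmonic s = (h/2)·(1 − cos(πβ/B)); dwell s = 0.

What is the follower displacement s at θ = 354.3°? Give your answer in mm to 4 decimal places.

seg 1 [0°–55.2°] cycloidal, h=29: full span → s += 29 → s = 29.0000
seg 2 [55.2°–130.6°] dwell: s stays 29.0000
seg 3 [130.6°–177°] simple-harmonic, h=-8: full span → s += -8 → s = 21.0000
seg 4 [177°–325.2°] dwell: s stays 21.0000
seg 5 [325.2°–360°] cycloidal, h=16: θ=354.3° here. β=29.1, B=34.8. 16·(0.8362 − sin(2π·0.8362)/(2π)) = 15.5613 → s = 36.5613

36.5613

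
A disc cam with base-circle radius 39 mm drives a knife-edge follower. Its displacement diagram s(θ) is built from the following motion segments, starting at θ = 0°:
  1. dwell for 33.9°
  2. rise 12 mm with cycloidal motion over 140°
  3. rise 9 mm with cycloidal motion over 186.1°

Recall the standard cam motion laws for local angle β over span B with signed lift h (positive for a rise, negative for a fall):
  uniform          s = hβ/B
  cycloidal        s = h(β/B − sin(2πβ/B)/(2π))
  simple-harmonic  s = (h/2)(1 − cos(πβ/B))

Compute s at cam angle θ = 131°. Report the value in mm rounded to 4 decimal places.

seg 1 [0°–33.9°] dwell: s stays 0.0000
seg 2 [33.9°–173.9°] cycloidal, h=12: θ=131° here. β=97.1, B=140. 12·(0.6936 − sin(2π·0.6936)/(2π)) = 10.1139 → s = 10.1139

10.1139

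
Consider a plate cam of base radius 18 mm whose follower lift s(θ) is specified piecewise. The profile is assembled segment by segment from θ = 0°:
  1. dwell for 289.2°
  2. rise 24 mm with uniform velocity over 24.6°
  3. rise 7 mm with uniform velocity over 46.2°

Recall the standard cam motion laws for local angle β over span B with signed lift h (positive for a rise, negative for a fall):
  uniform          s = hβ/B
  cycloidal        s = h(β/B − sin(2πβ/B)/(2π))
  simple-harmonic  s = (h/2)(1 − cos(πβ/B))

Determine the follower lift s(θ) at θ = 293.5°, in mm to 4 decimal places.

seg 1 [0°–289.2°] dwell: s stays 0.0000
seg 2 [289.2°–313.8°] uniform, h=24: θ=293.5° here. β=4.3, B=24.6. 24·4.3/24.6 = 4.1951 → s = 4.1951

4.1951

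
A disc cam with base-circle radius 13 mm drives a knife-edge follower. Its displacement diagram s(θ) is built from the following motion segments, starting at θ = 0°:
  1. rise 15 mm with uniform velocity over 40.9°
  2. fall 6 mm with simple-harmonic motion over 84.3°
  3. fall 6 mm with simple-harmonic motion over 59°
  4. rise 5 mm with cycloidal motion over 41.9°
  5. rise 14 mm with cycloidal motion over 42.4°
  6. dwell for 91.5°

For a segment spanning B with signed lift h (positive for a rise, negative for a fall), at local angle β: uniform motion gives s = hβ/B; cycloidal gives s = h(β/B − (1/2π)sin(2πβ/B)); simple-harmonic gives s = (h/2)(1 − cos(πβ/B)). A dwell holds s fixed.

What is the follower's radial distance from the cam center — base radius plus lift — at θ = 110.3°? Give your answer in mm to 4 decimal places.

seg 1 [0°–40.9°] uniform, h=15: full span → s += 15 → s = 15.0000
seg 2 [40.9°–125.2°] simple-harmonic, h=-6: θ=110.3° here. β=69.4, B=84.3. -6/2·(1 − cos(π·0.8233)) = -5.5493 → s = 9.4507
radial distance = base radius + s = 13 + 9.4507 = 22.4507

22.4507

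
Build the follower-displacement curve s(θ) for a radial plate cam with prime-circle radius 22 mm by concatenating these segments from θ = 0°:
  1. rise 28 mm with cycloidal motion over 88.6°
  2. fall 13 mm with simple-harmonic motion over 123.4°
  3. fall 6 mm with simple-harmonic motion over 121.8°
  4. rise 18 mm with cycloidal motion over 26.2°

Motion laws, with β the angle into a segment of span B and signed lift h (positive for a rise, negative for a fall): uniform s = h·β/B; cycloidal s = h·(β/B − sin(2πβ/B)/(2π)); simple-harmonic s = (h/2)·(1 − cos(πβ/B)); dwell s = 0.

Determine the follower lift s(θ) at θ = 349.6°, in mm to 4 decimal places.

seg 1 [0°–88.6°] cycloidal, h=28: full span → s += 28 → s = 28.0000
seg 2 [88.6°–212°] simple-harmonic, h=-13: full span → s += -13 → s = 15.0000
seg 3 [212°–333.8°] simple-harmonic, h=-6: full span → s += -6 → s = 9.0000
seg 4 [333.8°–360°] cycloidal, h=18: θ=349.6° here. β=15.8, B=26.2. 18·(0.6031 − sin(2π·0.6031)/(2π)) = 12.5830 → s = 21.5830

21.5830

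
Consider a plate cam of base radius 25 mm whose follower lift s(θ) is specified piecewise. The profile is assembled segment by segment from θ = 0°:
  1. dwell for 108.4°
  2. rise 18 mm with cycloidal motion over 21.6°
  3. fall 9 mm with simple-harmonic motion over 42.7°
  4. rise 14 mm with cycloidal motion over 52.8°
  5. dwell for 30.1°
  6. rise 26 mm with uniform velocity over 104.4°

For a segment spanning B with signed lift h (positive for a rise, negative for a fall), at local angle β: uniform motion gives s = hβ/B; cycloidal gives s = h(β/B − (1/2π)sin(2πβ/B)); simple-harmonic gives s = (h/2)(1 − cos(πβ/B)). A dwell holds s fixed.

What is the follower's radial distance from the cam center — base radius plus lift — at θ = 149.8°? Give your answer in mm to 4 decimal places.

seg 1 [0°–108.4°] dwell: s stays 0.0000
seg 2 [108.4°–130°] cycloidal, h=18: full span → s += 18 → s = 18.0000
seg 3 [130°–172.7°] simple-harmonic, h=-9: θ=149.8° here. β=19.8, B=42.7. -9/2·(1 − cos(π·0.4637)) = -3.9879 → s = 14.0121
radial distance = base radius + s = 25 + 14.0121 = 39.0121

39.0121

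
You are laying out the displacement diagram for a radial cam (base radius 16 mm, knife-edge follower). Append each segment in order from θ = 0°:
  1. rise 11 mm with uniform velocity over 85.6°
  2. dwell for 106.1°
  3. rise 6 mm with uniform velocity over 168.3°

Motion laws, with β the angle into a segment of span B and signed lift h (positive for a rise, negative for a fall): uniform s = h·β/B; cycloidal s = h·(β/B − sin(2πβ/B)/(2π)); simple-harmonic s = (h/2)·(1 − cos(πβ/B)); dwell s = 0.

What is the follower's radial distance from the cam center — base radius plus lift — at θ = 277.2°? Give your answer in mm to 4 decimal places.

seg 1 [0°–85.6°] uniform, h=11: full span → s += 11 → s = 11.0000
seg 2 [85.6°–191.7°] dwell: s stays 11.0000
seg 3 [191.7°–360°] uniform, h=6: θ=277.2° here. β=85.5, B=168.3. 6·85.5/168.3 = 3.0481 → s = 14.0481
radial distance = base radius + s = 16 + 14.0481 = 30.0481

30.0481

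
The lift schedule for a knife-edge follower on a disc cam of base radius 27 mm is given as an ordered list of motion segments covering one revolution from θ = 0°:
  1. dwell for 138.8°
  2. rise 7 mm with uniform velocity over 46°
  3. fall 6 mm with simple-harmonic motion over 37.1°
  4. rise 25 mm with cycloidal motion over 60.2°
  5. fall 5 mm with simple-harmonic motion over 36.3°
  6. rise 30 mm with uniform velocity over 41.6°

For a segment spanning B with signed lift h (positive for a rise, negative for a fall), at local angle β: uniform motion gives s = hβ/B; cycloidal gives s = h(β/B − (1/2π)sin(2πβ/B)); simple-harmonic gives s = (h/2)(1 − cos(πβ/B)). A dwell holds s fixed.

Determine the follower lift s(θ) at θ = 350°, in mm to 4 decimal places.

seg 1 [0°–138.8°] dwell: s stays 0.0000
seg 2 [138.8°–184.8°] uniform, h=7: full span → s += 7 → s = 7.0000
seg 3 [184.8°–221.9°] simple-harmonic, h=-6: full span → s += -6 → s = 1.0000
seg 4 [221.9°–282.1°] cycloidal, h=25: full span → s += 25 → s = 26.0000
seg 5 [282.1°–318.4°] simple-harmonic, h=-5: full span → s += -5 → s = 21.0000
seg 6 [318.4°–360°] uniform, h=30: θ=350° here. β=31.6, B=41.6. 30·31.6/41.6 = 22.7885 → s = 43.7885

43.7885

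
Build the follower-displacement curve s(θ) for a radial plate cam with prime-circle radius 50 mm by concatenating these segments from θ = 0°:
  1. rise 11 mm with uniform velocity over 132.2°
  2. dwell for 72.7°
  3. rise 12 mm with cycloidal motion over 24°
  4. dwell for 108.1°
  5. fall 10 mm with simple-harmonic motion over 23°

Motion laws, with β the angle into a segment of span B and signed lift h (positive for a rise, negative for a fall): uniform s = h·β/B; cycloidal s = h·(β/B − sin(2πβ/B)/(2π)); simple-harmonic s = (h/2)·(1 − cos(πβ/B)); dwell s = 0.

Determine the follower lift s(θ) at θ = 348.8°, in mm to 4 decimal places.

seg 1 [0°–132.2°] uniform, h=11: full span → s += 11 → s = 11.0000
seg 2 [132.2°–204.9°] dwell: s stays 11.0000
seg 3 [204.9°–228.9°] cycloidal, h=12: full span → s += 12 → s = 23.0000
seg 4 [228.9°–337°] dwell: s stays 23.0000
seg 5 [337°–360°] simple-harmonic, h=-10: θ=348.8° here. β=11.8, B=23. -10/2·(1 − cos(π·0.5130)) = -5.2048 → s = 17.7952

17.7952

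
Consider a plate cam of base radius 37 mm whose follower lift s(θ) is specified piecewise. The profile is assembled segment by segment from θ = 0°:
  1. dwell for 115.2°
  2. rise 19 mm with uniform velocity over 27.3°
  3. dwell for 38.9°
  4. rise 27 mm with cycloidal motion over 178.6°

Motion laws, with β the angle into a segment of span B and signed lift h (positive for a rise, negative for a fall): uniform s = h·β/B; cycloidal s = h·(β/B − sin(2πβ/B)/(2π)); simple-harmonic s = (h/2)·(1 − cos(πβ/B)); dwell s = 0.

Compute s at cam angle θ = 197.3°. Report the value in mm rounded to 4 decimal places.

seg 1 [0°–115.2°] dwell: s stays 0.0000
seg 2 [115.2°–142.5°] uniform, h=19: full span → s += 19 → s = 19.0000
seg 3 [142.5°–181.4°] dwell: s stays 19.0000
seg 4 [181.4°–360°] cycloidal, h=27: θ=197.3° here. β=15.9, B=178.6. 27·(0.0890 − sin(2π·0.0890)/(2π)) = 0.1234 → s = 19.1234

19.1234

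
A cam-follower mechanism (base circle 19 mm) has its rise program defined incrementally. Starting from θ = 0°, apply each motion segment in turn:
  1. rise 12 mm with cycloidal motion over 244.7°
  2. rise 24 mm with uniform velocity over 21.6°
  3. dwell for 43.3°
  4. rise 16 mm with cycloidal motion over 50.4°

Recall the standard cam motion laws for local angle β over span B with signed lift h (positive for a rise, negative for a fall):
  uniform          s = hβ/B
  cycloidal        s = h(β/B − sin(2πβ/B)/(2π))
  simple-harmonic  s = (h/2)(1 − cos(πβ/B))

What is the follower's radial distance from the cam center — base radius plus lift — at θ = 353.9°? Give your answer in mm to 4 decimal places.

seg 1 [0°–244.7°] cycloidal, h=12: full span → s += 12 → s = 12.0000
seg 2 [244.7°–266.3°] uniform, h=24: full span → s += 24 → s = 36.0000
seg 3 [266.3°–309.6°] dwell: s stays 36.0000
seg 4 [309.6°–360°] cycloidal, h=16: θ=353.9° here. β=44.3, B=50.4. 16·(0.8790 − sin(2π·0.8790)/(2π)) = 15.8187 → s = 51.8187
radial distance = base radius + s = 19 + 51.8187 = 70.8187

70.8187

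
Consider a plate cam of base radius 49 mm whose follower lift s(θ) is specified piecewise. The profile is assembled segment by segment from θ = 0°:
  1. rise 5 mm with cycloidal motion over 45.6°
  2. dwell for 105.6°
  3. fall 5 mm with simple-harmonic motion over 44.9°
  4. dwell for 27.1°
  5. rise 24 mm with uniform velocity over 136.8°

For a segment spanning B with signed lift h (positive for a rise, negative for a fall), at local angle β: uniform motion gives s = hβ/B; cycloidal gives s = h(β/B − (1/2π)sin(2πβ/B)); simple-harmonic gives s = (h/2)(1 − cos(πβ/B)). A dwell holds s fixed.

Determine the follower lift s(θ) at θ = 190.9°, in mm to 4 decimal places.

seg 1 [0°–45.6°] cycloidal, h=5: full span → s += 5 → s = 5.0000
seg 2 [45.6°–151.2°] dwell: s stays 5.0000
seg 3 [151.2°–196.1°] simple-harmonic, h=-5: θ=190.9° here. β=39.7, B=44.9. -5/2·(1 − cos(π·0.8842)) = -4.8363 → s = 0.1637

0.1637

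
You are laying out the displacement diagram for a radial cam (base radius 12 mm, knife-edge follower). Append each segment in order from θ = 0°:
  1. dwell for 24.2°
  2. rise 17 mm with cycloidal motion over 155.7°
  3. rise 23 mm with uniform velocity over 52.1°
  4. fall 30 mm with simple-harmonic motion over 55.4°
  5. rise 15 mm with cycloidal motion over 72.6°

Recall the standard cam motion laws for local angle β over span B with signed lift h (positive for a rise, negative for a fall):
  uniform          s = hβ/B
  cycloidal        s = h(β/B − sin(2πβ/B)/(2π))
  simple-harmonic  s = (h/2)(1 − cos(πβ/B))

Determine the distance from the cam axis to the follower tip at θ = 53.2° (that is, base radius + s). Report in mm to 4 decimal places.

seg 1 [0°–24.2°] dwell: s stays 0.0000
seg 2 [24.2°–179.9°] cycloidal, h=17: θ=53.2° here. β=29, B=155.7. 17·(0.1863 − sin(2π·0.1863)/(2π)) = 0.6748 → s = 0.6748
radial distance = base radius + s = 12 + 0.6748 = 12.6748

12.6748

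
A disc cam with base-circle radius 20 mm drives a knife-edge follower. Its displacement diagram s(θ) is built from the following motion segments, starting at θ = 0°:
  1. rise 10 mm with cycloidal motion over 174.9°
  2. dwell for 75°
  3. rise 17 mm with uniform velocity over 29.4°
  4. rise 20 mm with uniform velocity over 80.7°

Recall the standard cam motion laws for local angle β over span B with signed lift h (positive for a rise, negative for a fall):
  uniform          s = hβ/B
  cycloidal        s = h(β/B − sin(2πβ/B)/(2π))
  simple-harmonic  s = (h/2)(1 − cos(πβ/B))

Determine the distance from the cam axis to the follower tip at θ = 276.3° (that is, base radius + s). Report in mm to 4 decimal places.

seg 1 [0°–174.9°] cycloidal, h=10: full span → s += 10 → s = 10.0000
seg 2 [174.9°–249.9°] dwell: s stays 10.0000
seg 3 [249.9°–279.3°] uniform, h=17: θ=276.3° here. β=26.4, B=29.4. 17·26.4/29.4 = 15.2653 → s = 25.2653
radial distance = base radius + s = 20 + 25.2653 = 45.2653

45.2653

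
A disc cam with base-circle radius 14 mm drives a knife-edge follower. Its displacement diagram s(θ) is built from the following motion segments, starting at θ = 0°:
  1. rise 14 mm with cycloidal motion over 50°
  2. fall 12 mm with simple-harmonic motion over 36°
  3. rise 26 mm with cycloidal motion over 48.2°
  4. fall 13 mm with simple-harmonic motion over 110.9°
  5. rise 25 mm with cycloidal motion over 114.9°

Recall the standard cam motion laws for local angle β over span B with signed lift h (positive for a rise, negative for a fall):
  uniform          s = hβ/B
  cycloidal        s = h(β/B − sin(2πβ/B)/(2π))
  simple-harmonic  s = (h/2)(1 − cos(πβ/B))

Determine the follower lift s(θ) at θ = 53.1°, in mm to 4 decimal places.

seg 1 [0°–50°] cycloidal, h=14: full span → s += 14 → s = 14.0000
seg 2 [50°–86°] simple-harmonic, h=-12: θ=53.1° here. β=3.1, B=36. -12/2·(1 − cos(π·0.0861)) = -0.2182 → s = 13.7818

13.7818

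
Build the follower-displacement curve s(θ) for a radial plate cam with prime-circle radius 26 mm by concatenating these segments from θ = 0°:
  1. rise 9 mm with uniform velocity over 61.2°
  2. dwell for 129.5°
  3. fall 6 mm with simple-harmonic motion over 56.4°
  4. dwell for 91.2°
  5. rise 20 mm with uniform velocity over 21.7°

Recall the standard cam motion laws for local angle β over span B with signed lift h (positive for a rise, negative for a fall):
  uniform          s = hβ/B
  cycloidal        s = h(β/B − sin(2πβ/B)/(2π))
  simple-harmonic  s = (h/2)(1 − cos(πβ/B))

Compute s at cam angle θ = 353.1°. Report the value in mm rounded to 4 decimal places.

seg 1 [0°–61.2°] uniform, h=9: full span → s += 9 → s = 9.0000
seg 2 [61.2°–190.7°] dwell: s stays 9.0000
seg 3 [190.7°–247.1°] simple-harmonic, h=-6: full span → s += -6 → s = 3.0000
seg 4 [247.1°–338.3°] dwell: s stays 3.0000
seg 5 [338.3°–360°] uniform, h=20: θ=353.1° here. β=14.8, B=21.7. 20·14.8/21.7 = 13.6406 → s = 16.6406

16.6406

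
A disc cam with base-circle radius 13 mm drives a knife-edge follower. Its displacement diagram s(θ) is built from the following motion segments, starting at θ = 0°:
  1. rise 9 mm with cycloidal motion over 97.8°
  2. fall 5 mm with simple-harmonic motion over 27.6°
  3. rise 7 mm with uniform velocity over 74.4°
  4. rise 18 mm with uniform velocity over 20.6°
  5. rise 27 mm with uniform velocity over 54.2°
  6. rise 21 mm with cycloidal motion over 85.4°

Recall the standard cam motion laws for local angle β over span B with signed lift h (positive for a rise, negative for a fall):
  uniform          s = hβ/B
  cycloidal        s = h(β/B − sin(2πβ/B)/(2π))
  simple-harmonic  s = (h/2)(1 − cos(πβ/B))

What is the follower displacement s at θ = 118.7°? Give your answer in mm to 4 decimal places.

seg 1 [0°–97.8°] cycloidal, h=9: full span → s += 9 → s = 9.0000
seg 2 [97.8°–125.4°] simple-harmonic, h=-5: θ=118.7° here. β=20.9, B=27.6. -5/2·(1 − cos(π·0.7572)) = -4.3075 → s = 4.6925

4.6925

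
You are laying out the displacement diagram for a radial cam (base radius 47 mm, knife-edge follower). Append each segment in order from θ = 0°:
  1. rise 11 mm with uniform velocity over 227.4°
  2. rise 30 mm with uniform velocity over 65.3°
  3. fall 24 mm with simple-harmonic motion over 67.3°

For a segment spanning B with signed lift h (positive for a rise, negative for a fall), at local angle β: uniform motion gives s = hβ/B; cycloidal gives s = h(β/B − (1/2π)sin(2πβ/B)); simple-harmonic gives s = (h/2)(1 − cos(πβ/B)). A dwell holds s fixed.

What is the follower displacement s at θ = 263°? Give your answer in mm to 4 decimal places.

seg 1 [0°–227.4°] uniform, h=11: full span → s += 11 → s = 11.0000
seg 2 [227.4°–292.7°] uniform, h=30: θ=263° here. β=35.6, B=65.3. 30·35.6/65.3 = 16.3553 → s = 27.3553

27.3553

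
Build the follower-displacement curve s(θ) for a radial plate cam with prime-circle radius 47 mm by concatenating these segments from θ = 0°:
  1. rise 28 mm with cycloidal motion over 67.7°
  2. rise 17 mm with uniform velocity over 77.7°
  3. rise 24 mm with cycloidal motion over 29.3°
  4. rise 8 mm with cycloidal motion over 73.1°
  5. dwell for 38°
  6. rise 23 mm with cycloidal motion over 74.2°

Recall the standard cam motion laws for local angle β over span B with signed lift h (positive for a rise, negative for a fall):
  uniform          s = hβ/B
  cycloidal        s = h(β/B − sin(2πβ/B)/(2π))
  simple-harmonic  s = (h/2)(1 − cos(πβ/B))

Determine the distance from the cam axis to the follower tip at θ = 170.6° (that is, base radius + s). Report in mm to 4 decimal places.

seg 1 [0°–67.7°] cycloidal, h=28: full span → s += 28 → s = 28.0000
seg 2 [67.7°–145.4°] uniform, h=17: full span → s += 17 → s = 45.0000
seg 3 [145.4°–174.7°] cycloidal, h=24: θ=170.6° here. β=25.2, B=29.3. 24·(0.8601 − sin(2π·0.8601)/(2π)) = 23.5837 → s = 68.5837
radial distance = base radius + s = 47 + 68.5837 = 115.5837

115.5837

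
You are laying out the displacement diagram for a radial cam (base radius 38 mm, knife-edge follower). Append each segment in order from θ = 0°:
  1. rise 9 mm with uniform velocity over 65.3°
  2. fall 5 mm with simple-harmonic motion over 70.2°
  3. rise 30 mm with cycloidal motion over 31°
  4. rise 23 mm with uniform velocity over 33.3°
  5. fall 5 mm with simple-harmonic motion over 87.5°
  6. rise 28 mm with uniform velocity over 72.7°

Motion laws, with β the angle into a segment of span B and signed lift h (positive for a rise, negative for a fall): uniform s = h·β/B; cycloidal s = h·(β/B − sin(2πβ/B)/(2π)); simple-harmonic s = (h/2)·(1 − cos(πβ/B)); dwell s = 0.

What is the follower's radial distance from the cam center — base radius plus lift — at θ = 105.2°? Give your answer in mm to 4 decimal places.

seg 1 [0°–65.3°] uniform, h=9: full span → s += 9 → s = 9.0000
seg 2 [65.3°–135.5°] simple-harmonic, h=-5: θ=105.2° here. β=39.9, B=70.2. -5/2·(1 − cos(π·0.5684)) = -3.0329 → s = 5.9671
radial distance = base radius + s = 38 + 5.9671 = 43.9671

43.9671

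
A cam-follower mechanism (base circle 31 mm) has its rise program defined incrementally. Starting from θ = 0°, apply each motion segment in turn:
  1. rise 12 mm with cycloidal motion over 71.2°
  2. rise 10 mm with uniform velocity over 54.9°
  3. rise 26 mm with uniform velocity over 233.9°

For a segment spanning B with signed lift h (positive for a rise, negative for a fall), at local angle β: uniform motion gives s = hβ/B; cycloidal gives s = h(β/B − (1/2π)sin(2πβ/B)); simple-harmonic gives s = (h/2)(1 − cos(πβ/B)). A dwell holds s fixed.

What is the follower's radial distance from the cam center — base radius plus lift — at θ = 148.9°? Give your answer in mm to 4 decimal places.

seg 1 [0°–71.2°] cycloidal, h=12: full span → s += 12 → s = 12.0000
seg 2 [71.2°–126.1°] uniform, h=10: full span → s += 10 → s = 22.0000
seg 3 [126.1°–360°] uniform, h=26: θ=148.9° here. β=22.8, B=233.9. 26·22.8/233.9 = 2.5344 → s = 24.5344
radial distance = base radius + s = 31 + 24.5344 = 55.5344

55.5344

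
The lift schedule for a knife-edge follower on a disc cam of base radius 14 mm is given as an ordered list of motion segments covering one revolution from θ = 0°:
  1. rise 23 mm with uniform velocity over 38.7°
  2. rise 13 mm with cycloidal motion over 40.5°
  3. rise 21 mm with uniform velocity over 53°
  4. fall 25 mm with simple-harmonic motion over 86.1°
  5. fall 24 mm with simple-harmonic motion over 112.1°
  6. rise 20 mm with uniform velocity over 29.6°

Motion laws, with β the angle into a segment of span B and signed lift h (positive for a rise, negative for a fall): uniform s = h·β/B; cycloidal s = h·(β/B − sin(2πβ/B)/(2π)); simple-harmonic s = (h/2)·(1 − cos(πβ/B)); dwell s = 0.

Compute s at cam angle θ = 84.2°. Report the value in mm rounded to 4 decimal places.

seg 1 [0°–38.7°] uniform, h=23: full span → s += 23 → s = 23.0000
seg 2 [38.7°–79.2°] cycloidal, h=13: full span → s += 13 → s = 36.0000
seg 3 [79.2°–132.2°] uniform, h=21: θ=84.2° here. β=5, B=53. 21·5/53 = 1.9811 → s = 37.9811

37.9811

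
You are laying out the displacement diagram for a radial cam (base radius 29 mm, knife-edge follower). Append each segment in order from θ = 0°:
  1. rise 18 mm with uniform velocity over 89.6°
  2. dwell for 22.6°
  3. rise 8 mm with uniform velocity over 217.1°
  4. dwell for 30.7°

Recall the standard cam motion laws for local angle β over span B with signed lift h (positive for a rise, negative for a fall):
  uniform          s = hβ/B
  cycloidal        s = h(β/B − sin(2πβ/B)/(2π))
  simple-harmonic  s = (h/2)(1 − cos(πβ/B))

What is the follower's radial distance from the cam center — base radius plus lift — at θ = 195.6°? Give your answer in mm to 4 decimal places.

seg 1 [0°–89.6°] uniform, h=18: full span → s += 18 → s = 18.0000
seg 2 [89.6°–112.2°] dwell: s stays 18.0000
seg 3 [112.2°–329.3°] uniform, h=8: θ=195.6° here. β=83.4, B=217.1. 8·83.4/217.1 = 3.0732 → s = 21.0732
radial distance = base radius + s = 29 + 21.0732 = 50.0732

50.0732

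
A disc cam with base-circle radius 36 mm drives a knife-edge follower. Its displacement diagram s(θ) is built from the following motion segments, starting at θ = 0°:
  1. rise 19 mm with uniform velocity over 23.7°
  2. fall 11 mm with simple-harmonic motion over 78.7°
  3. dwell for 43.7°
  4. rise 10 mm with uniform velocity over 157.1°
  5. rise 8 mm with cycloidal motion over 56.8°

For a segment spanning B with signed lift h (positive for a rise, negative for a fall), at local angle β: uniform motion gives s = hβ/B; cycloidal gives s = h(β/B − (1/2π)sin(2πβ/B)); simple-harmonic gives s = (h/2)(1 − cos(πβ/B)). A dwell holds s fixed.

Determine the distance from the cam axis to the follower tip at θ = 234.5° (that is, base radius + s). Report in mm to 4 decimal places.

seg 1 [0°–23.7°] uniform, h=19: full span → s += 19 → s = 19.0000
seg 2 [23.7°–102.4°] simple-harmonic, h=-11: full span → s += -11 → s = 8.0000
seg 3 [102.4°–146.1°] dwell: s stays 8.0000
seg 4 [146.1°–303.2°] uniform, h=10: θ=234.5° here. β=88.4, B=157.1. 10·88.4/157.1 = 5.6270 → s = 13.6270
radial distance = base radius + s = 36 + 13.6270 = 49.6270

49.6270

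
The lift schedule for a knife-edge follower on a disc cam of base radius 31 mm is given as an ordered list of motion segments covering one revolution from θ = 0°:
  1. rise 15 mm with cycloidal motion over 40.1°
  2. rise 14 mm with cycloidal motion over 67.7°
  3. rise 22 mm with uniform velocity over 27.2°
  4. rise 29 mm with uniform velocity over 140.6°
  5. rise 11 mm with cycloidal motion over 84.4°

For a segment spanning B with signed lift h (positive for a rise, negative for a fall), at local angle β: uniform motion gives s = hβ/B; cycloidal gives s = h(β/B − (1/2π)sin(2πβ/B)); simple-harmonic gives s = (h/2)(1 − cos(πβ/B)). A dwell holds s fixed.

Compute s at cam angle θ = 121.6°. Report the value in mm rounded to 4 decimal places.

seg 1 [0°–40.1°] cycloidal, h=15: full span → s += 15 → s = 15.0000
seg 2 [40.1°–107.8°] cycloidal, h=14: full span → s += 14 → s = 29.0000
seg 3 [107.8°–135°] uniform, h=22: θ=121.6° here. β=13.8, B=27.2. 22·13.8/27.2 = 11.1618 → s = 40.1618

40.1618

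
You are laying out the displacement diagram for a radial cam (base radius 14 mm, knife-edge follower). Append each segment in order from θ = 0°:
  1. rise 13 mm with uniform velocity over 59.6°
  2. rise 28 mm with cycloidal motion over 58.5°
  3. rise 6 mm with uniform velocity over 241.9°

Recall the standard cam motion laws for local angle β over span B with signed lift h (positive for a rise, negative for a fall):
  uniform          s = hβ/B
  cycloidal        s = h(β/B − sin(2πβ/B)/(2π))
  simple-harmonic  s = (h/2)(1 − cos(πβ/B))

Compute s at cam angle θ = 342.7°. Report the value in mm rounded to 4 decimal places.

seg 1 [0°–59.6°] uniform, h=13: full span → s += 13 → s = 13.0000
seg 2 [59.6°–118.1°] cycloidal, h=28: full span → s += 28 → s = 41.0000
seg 3 [118.1°–360°] uniform, h=6: θ=342.7° here. β=224.6, B=241.9. 6·224.6/241.9 = 5.5709 → s = 46.5709

46.5709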